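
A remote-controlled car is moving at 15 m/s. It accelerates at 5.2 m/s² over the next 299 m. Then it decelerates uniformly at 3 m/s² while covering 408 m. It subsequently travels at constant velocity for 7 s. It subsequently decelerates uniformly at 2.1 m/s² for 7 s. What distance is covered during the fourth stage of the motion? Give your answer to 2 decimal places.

156.98 m

Phase 1 (accelerating): v₀ = 15.0 m/s, a = 5.2 m/s².
v² = v₀² + 2aΔx = 15.0² + 2·5.2·299 = 3330 → v = 57.7 m/s
t = (v − v₀)/a = (57.7 − 15.0)/5.2 = 8.22 s

Phase 2 (decelerating): v₀ = 57.7 m/s, a = -3 m/s².
v² = v₀² + 2aΔx = 57.7² + 2·-3·408 = 887 → v = 29.8 m/s
t = (v − v₀)/a = (29.8 − 57.7)/-3 = 9.32 s

Phase 3 (constant speed): v₀ = 29.8 m/s, a = 0 m/s².
v = v₀ + at = 29.8 + (0)(7) = 29.8 m/s
Δx = v₀t + ½at² = 29.8·7 + 0.5·0·7² = 208 m

Phase 4 (decelerating): v₀ = 29.8 m/s, a = -2.1 m/s².
v = v₀ + at = 29.8 + (-2.1)(7) = 15.1 m/s
Δx = v₀t + ½at² = 29.8·7 + 0.5·-2.1·7² = 157 m
Distance in phase 4 = 157 m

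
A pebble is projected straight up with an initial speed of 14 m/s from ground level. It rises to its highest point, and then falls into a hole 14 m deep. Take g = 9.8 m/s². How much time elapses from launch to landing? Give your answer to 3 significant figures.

Phase 1 (rising): v₀ = 14.0 m/s, a = -9.8 m/s².
v = v₀ + at → t = (0 − 14.0) / -9.8 = 1.43 s
v² = v₀² + 2aΔx → Δx = (0² − 14.0²)/(2·-9.8) = 10.0 m

Phase 2 (falling): v₀ = 0 m/s, a = -9.8 m/s².
Falls 24.0 m from rest: t = √(2·24.0/9.8) = 2.21 s; v = g·t = 21.7 m/s.
Total time = 1.43 + 2.21 = 3.64 s

3.64 s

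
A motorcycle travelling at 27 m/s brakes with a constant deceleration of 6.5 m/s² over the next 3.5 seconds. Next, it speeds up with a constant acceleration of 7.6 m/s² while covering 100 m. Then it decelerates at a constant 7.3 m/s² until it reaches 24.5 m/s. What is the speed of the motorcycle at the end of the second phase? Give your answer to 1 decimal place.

Phase 1 (decelerating): v₀ = 27.0 m/s, a = -6.5 m/s².
v = v₀ + at = 27.0 + (-6.5)(3.5) = 4.25 m/s
Δx = v₀t + ½at² = 27.0·3.5 + 0.5·-6.5·3.5² = 54.7 m

Phase 2 (accelerating): v₀ = 4.25 m/s, a = 7.6 m/s².
v² = v₀² + 2aΔx = 4.25² + 2·7.6·100 = 1540 → v = 39.2 m/s
t = (v − v₀)/a = (39.2 − 4.25)/7.6 = 4.60 s
Speed at end of phase 2 = 39.2 m/s

39.2 m/s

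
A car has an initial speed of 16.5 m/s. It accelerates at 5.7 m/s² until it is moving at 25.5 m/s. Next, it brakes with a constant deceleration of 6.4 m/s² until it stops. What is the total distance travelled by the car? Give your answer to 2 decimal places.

Phase 1 (accelerating): v₀ = 16.5 m/s, a = 5.7 m/s².
v = v₀ + at → t = (25.5 − 16.5) / 5.7 = 1.58 s
v² = v₀² + 2aΔx → Δx = (25.5² − 16.5²)/(2·5.7) = 33.2 m

Phase 2 (decelerating): v₀ = 25.5 m/s, a = -6.4 m/s².
v = v₀ + at → t = (0 − 25.5) / -6.4 = 3.98 s
v² = v₀² + 2aΔx → Δx = (0² − 25.5²)/(2·-6.4) = 50.8 m
Total distance = 33.2 + 50.8 = 84.0 m

83.96 m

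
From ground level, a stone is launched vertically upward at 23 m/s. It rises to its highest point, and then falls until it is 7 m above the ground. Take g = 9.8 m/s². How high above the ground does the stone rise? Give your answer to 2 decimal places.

26.99 m

Phase 1 (rising): v₀ = 23.0 m/s, a = -9.8 m/s².
v = v₀ + at → t = (0 − 23.0) / -9.8 = 2.35 s
v² = v₀² + 2aΔx → Δx = (0² − 23.0²)/(2·-9.8) = 27.0 m
Maximum height = 27.0 m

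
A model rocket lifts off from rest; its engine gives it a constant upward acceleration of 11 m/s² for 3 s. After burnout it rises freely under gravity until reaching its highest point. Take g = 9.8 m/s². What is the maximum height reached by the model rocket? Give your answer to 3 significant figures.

105 m

Phase 1 (powered ascent): v₀ = 0 m/s, a = 11 m/s².
v = v₀ + at = 0 + (11)(3) = 33.0 m/s
Δx = v₀t + ½at² = 0·3 + 0.5·11·3² = 49.5 m

Phase 2 (coasting upward): v₀ = 33.0 m/s, a = -9.8 m/s².
v = v₀ + at → t = (0 − 33.0) / -9.8 = 3.37 s
v² = v₀² + 2aΔx → Δx = (0² − 33.0²)/(2·-9.8) = 55.6 m
Maximum height = 49.5 + 55.6 = 105 m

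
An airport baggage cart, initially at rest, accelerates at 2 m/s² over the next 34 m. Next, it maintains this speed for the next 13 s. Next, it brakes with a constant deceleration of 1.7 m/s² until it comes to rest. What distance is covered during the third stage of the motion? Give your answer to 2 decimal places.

Phase 1 (accelerating): v₀ = 0 m/s, a = 2 m/s².
v² = v₀² + 2aΔx = 0² + 2·2·34 = 136 → v = 11.7 m/s
t = (v − v₀)/a = (11.7 − 0)/2 = 5.83 s

Phase 2 (constant speed): v₀ = 11.7 m/s, a = 0 m/s².
v = v₀ + at = 11.7 + (0)(13) = 11.7 m/s
Δx = v₀t + ½at² = 11.7·13 + 0.5·0·13² = 152 m

Phase 3 (decelerating): v₀ = 11.7 m/s, a = -1.7 m/s².
v = v₀ + at → t = (0 − 11.7) / -1.7 = 6.86 s
v² = v₀² + 2aΔx → Δx = (0² − 11.7²)/(2·-1.7) = 40.0 m
Distance in phase 3 = 40.0 m

40.00 m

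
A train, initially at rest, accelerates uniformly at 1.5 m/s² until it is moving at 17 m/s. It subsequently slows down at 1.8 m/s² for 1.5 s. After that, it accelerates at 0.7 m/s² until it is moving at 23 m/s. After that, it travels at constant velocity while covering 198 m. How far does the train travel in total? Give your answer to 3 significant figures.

550 m

Phase 1 (accelerating): v₀ = 0 m/s, a = 1.5 m/s².
v = v₀ + at → t = (17 − 0) / 1.5 = 11.3 s
v² = v₀² + 2aΔx → Δx = (17² − 0²)/(2·1.5) = 96.3 m

Phase 2 (decelerating): v₀ = 17.0 m/s, a = -1.8 m/s².
v = v₀ + at = 17.0 + (-1.8)(1.5) = 14.3 m/s
Δx = v₀t + ½at² = 17.0·1.5 + 0.5·-1.8·1.5² = 23.5 m

Phase 3 (accelerating): v₀ = 14.3 m/s, a = 0.7 m/s².
v = v₀ + at → t = (23 − 14.3) / 0.7 = 12.4 s
v² = v₀² + 2aΔx → Δx = (23² − 14.3²)/(2·0.7) = 232 m

Phase 4 (constant speed): v₀ = 23.0 m/s, a = 0 m/s².
Constant speed: t = d/v = 198/23.0 = 8.61 s
Total distance = 96.3 + 23.5 + 232 + 198 = 550 m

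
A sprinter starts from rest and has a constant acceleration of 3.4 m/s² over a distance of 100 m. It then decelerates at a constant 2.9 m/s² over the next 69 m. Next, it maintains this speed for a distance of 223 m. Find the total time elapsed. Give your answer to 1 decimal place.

24.2 s

Phase 1 (accelerating): v₀ = 0 m/s, a = 3.4 m/s².
v² = v₀² + 2aΔx = 0² + 2·3.4·100 = 680 → v = 26.1 m/s
t = (v − v₀)/a = (26.1 − 0)/3.4 = 7.67 s

Phase 2 (decelerating): v₀ = 26.1 m/s, a = -2.9 m/s².
v² = v₀² + 2aΔx = 26.1² + 2·-2.9·69 = 280 → v = 16.7 m/s
t = (v − v₀)/a = (16.7 − 26.1)/-2.9 = 3.22 s

Phase 3 (constant speed): v₀ = 16.7 m/s, a = 0 m/s².
Constant speed: t = d/v = 223/16.7 = 13.3 s
Total time = 7.67 + 3.22 + 13.3 = 24.2 s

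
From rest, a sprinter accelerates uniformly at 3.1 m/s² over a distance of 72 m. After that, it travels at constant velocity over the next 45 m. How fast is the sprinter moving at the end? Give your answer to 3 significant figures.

Phase 1 (accelerating): v₀ = 0 m/s, a = 3.1 m/s².
v² = v₀² + 2aΔx = 0² + 2·3.1·72 = 446 → v = 21.1 m/s
t = (v − v₀)/a = (21.1 − 0)/3.1 = 6.82 s

Phase 2 (constant speed): v₀ = 21.1 m/s, a = 0 m/s².
Constant speed: t = d/v = 45/21.1 = 2.13 s
Final speed = 21.1 m/s

21.1 m/s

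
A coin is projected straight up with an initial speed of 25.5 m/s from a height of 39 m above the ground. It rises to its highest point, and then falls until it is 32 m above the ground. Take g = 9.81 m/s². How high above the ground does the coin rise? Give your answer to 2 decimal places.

72.14 m

Phase 1 (rising): v₀ = 25.5 m/s, a = -9.81 m/s².
v = v₀ + at → t = (0 − 25.5) / -9.81 = 2.60 s
v² = v₀² + 2aΔx → Δx = (0² − 25.5²)/(2·-9.81) = 33.1 m
Maximum height = 39 + 33.1 = 72.1 m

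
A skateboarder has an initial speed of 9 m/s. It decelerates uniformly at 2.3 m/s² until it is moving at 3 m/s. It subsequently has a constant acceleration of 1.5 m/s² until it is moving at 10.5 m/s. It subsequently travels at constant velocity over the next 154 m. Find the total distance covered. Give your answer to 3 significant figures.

203 m

Phase 1 (decelerating): v₀ = 9.00 m/s, a = -2.3 m/s².
v = v₀ + at → t = (3 − 9.00) / -2.3 = 2.61 s
v² = v₀² + 2aΔx → Δx = (3² − 9.00²)/(2·-2.3) = 15.7 m

Phase 2 (accelerating): v₀ = 3.00 m/s, a = 1.5 m/s².
v = v₀ + at → t = (10.5 − 3.00) / 1.5 = 5.00 s
v² = v₀² + 2aΔx → Δx = (10.5² − 3.00²)/(2·1.5) = 33.8 m

Phase 3 (constant speed): v₀ = 10.5 m/s, a = 0 m/s².
Constant speed: t = d/v = 154/10.5 = 14.7 s
Total distance = 15.7 + 33.8 + 154 = 203 m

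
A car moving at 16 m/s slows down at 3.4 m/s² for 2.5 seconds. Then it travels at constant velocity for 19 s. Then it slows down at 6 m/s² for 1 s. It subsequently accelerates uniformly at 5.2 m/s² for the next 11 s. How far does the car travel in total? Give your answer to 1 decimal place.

Phase 1 (decelerating): v₀ = 16.0 m/s, a = -3.4 m/s².
v = v₀ + at = 16.0 + (-3.4)(2.5) = 7.50 m/s
Δx = v₀t + ½at² = 16.0·2.5 + 0.5·-3.4·2.5² = 29.4 m

Phase 2 (constant speed): v₀ = 7.50 m/s, a = 0 m/s².
v = v₀ + at = 7.50 + (0)(19) = 7.50 m/s
Δx = v₀t + ½at² = 7.50·19 + 0.5·0·19² = 142 m

Phase 3 (decelerating): v₀ = 7.50 m/s, a = -6 m/s².
v = v₀ + at = 7.50 + (-6)(1) = 1.50 m/s
Δx = v₀t + ½at² = 7.50·1 + 0.5·-6·1² = 4.50 m

Phase 4 (accelerating): v₀ = 1.50 m/s, a = 5.2 m/s².
v = v₀ + at = 1.50 + (5.2)(11) = 58.7 m/s
Δx = v₀t + ½at² = 1.50·11 + 0.5·5.2·11² = 331 m
Total distance = 29.4 + 142 + 4.50 + 331 = 507 m

507.5 m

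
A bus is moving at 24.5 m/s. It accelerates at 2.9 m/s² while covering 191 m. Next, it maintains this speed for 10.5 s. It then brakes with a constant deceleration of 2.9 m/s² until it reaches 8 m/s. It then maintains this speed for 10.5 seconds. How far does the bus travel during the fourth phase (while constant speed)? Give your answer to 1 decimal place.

84.0 m

Phase 1 (accelerating): v₀ = 24.5 m/s, a = 2.9 m/s².
v² = v₀² + 2aΔx = 24.5² + 2·2.9·191 = 1710 → v = 41.3 m/s
t = (v − v₀)/a = (41.3 − 24.5)/2.9 = 5.80 s

Phase 2 (constant speed): v₀ = 41.3 m/s, a = 0 m/s².
v = v₀ + at = 41.3 + (0)(10.5) = 41.3 m/s
Δx = v₀t + ½at² = 41.3·10.5 + 0.5·0·10.5² = 434 m

Phase 3 (decelerating): v₀ = 41.3 m/s, a = -2.9 m/s².
v = v₀ + at → t = (8 − 41.3) / -2.9 = 11.5 s
v² = v₀² + 2aΔx → Δx = (8² − 41.3²)/(2·-2.9) = 283 m

Phase 4 (constant speed): v₀ = 8.00 m/s, a = 0 m/s².
v = v₀ + at = 8.00 + (0)(10.5) = 8.00 m/s
Δx = v₀t + ½at² = 8.00·10.5 + 0.5·0·10.5² = 84.0 m
Distance in phase 4 = 84.0 m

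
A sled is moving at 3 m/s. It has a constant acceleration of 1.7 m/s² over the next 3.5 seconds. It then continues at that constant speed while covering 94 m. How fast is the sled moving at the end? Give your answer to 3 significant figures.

8.95 m/s

Phase 1 (accelerating): v₀ = 3.00 m/s, a = 1.7 m/s².
v = v₀ + at = 3.00 + (1.7)(3.5) = 8.95 m/s
Δx = v₀t + ½at² = 3.00·3.5 + 0.5·1.7·3.5² = 20.9 m

Phase 2 (constant speed): v₀ = 8.95 m/s, a = 0 m/s².
Constant speed: t = d/v = 94/8.95 = 10.5 s
Final speed = 8.95 m/s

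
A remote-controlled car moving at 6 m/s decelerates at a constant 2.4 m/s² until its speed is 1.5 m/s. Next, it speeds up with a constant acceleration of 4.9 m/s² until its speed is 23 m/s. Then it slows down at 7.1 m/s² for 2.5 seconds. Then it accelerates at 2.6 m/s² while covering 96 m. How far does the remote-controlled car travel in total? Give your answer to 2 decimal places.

Phase 1 (decelerating): v₀ = 6.00 m/s, a = -2.4 m/s².
v = v₀ + at → t = (1.5 − 6.00) / -2.4 = 1.88 s
v² = v₀² + 2aΔx → Δx = (1.5² − 6.00²)/(2·-2.4) = 7.03 m

Phase 2 (accelerating): v₀ = 1.50 m/s, a = 4.9 m/s².
v = v₀ + at → t = (23 − 1.50) / 4.9 = 4.39 s
v² = v₀² + 2aΔx → Δx = (23² − 1.50²)/(2·4.9) = 53.7 m

Phase 3 (decelerating): v₀ = 23.0 m/s, a = -7.1 m/s².
v = v₀ + at = 23.0 + (-7.1)(2.5) = 5.25 m/s
Δx = v₀t + ½at² = 23.0·2.5 + 0.5·-7.1·2.5² = 35.3 m

Phase 4 (accelerating): v₀ = 5.25 m/s, a = 2.6 m/s².
v² = v₀² + 2aΔx = 5.25² + 2·2.6·96 = 527 → v = 23.0 m/s
t = (v − v₀)/a = (23.0 − 5.25)/2.6 = 6.81 s
Total distance = 7.03 + 53.7 + 35.3 + 96.0 = 192 m

192.09 m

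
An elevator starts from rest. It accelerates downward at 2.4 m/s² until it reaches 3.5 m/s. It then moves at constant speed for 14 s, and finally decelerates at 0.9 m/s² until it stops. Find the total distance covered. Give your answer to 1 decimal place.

58.4 m

Phase 1 (accelerating): v₀ = 0 m/s, a = 2.4 m/s².
v = v₀ + at → t = (3.5 − 0) / 2.4 = 1.46 s
v² = v₀² + 2aΔx → Δx = (3.5² − 0²)/(2·2.4) = 2.55 m

Phase 2 (constant speed): v₀ = 3.50 m/s, a = 0 m/s².
v = v₀ + at = 3.50 + (0)(14) = 3.50 m/s
Δx = v₀t + ½at² = 3.50·14 + 0.5·0·14² = 49.0 m

Phase 3 (decelerating): v₀ = 3.50 m/s, a = -0.9 m/s².
v = v₀ + at → t = (0 − 3.50) / -0.9 = 3.89 s
v² = v₀² + 2aΔx → Δx = (0² − 3.50²)/(2·-0.9) = 6.81 m
Total distance = 2.55 + 49.0 + 6.81 = 58.4 m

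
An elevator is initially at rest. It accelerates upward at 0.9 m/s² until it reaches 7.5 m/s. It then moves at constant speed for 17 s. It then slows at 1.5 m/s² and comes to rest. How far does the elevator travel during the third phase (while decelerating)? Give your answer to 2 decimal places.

Phase 1 (accelerating): v₀ = 0 m/s, a = 0.9 m/s².
v = v₀ + at → t = (7.5 − 0) / 0.9 = 8.33 s
v² = v₀² + 2aΔx → Δx = (7.5² − 0²)/(2·0.9) = 31.2 m

Phase 2 (constant speed): v₀ = 7.50 m/s, a = 0 m/s².
v = v₀ + at = 7.50 + (0)(17) = 7.50 m/s
Δx = v₀t + ½at² = 7.50·17 + 0.5·0·17² = 128 m

Phase 3 (decelerating): v₀ = 7.50 m/s, a = -1.5 m/s².
v = v₀ + at → t = (0 − 7.50) / -1.5 = 5.00 s
v² = v₀² + 2aΔx → Δx = (0² − 7.50²)/(2·-1.5) = 18.8 m
Distance in phase 3 = 18.8 m

18.75 m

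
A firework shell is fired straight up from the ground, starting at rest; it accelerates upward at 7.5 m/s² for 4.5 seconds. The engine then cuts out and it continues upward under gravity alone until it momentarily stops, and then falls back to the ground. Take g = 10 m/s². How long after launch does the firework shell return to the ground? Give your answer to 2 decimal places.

Phase 1 (powered ascent): v₀ = 0 m/s, a = 7.5 m/s².
v = v₀ + at = 0 + (7.5)(4.5) = 33.8 m/s
Δx = v₀t + ½at² = 0·4.5 + 0.5·7.5·4.5² = 75.9 m

Phase 2 (coasting upward): v₀ = 33.8 m/s, a = -10 m/s².
v = v₀ + at → t = (0 − 33.8) / -10 = 3.38 s
v² = v₀² + 2aΔx → Δx = (0² − 33.8²)/(2·-10) = 57.0 m

Phase 3 (free fall): v₀ = 0 m/s, a = -10 m/s².
Falls 133 m from rest: t = √(2·133/10) = 5.16 s; v = g·t = 51.6 m/s.
Total time = 4.50 + 3.38 + 5.16 = 13.0 s

13.03 s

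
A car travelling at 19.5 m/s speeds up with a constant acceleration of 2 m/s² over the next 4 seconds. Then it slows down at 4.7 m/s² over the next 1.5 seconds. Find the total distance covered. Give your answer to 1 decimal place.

Phase 1 (accelerating): v₀ = 19.5 m/s, a = 2 m/s².
v = v₀ + at = 19.5 + (2)(4) = 27.5 m/s
Δx = v₀t + ½at² = 19.5·4 + 0.5·2·4² = 94.0 m

Phase 2 (decelerating): v₀ = 27.5 m/s, a = -4.7 m/s².
v = v₀ + at = 27.5 + (-4.7)(1.5) = 20.4 m/s
Δx = v₀t + ½at² = 27.5·1.5 + 0.5·-4.7·1.5² = 36.0 m
Total distance = 94.0 + 36.0 = 130 m

130.0 m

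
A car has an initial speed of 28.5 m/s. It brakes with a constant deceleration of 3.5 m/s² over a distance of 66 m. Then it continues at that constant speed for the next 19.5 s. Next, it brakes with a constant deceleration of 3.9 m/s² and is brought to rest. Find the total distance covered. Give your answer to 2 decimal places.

475.85 m

Phase 1 (decelerating): v₀ = 28.5 m/s, a = -3.5 m/s².
v² = v₀² + 2aΔx = 28.5² + 2·-3.5·66 = 350 → v = 18.7 m/s
t = (v − v₀)/a = (18.7 − 28.5)/-3.5 = 2.80 s

Phase 2 (constant speed): v₀ = 18.7 m/s, a = 0 m/s².
v = v₀ + at = 18.7 + (0)(19.5) = 18.7 m/s
Δx = v₀t + ½at² = 18.7·19.5 + 0.5·0·19.5² = 365 m

Phase 3 (decelerating): v₀ = 18.7 m/s, a = -3.9 m/s².
v = v₀ + at → t = (0 − 18.7) / -3.9 = 4.80 s
v² = v₀² + 2aΔx → Δx = (0² − 18.7²)/(2·-3.9) = 44.9 m
Total distance = 66.0 + 365 + 44.9 = 476 m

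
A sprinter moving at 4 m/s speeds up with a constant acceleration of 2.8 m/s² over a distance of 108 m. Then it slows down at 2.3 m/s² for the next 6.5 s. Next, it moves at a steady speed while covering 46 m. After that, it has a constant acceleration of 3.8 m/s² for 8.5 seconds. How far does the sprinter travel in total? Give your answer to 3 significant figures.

Phase 1 (accelerating): v₀ = 4.00 m/s, a = 2.8 m/s².
v² = v₀² + 2aΔx = 4.00² + 2·2.8·108 = 621 → v = 24.9 m/s
t = (v − v₀)/a = (24.9 − 4.00)/2.8 = 7.47 s

Phase 2 (decelerating): v₀ = 24.9 m/s, a = -2.3 m/s².
v = v₀ + at = 24.9 + (-2.3)(6.5) = 9.97 m/s
Δx = v₀t + ½at² = 24.9·6.5 + 0.5·-2.3·6.5² = 113 m

Phase 3 (constant speed): v₀ = 9.97 m/s, a = 0 m/s².
Constant speed: t = d/v = 46/9.97 = 4.62 s

Phase 4 (accelerating): v₀ = 9.97 m/s, a = 3.8 m/s².
v = v₀ + at = 9.97 + (3.8)(8.5) = 42.3 m/s
Δx = v₀t + ½at² = 9.97·8.5 + 0.5·3.8·8.5² = 222 m
Total distance = 108 + 113 + 46.0 + 222 = 489 m

489 m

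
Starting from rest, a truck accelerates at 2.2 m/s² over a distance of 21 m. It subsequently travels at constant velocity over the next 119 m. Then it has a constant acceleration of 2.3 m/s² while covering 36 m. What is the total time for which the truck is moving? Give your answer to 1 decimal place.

Phase 1 (accelerating): v₀ = 0 m/s, a = 2.2 m/s².
v² = v₀² + 2aΔx = 0² + 2·2.2·21 = 92.4 → v = 9.61 m/s
t = (v − v₀)/a = (9.61 − 0)/2.2 = 4.37 s

Phase 2 (constant speed): v₀ = 9.61 m/s, a = 0 m/s².
Constant speed: t = d/v = 119/9.61 = 12.4 s

Phase 3 (accelerating): v₀ = 9.61 m/s, a = 2.3 m/s².
v² = v₀² + 2aΔx = 9.61² + 2·2.3·36 = 258 → v = 16.1 m/s
t = (v − v₀)/a = (16.1 − 9.61)/2.3 = 2.80 s
Total time = 4.37 + 12.4 + 2.80 = 19.6 s

19.6 s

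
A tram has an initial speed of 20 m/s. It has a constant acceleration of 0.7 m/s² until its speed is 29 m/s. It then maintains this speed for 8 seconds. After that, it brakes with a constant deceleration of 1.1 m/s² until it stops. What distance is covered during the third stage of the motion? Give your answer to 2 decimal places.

382.27 m

Phase 1 (accelerating): v₀ = 20.0 m/s, a = 0.7 m/s².
v = v₀ + at → t = (29 − 20.0) / 0.7 = 12.9 s
v² = v₀² + 2aΔx → Δx = (29² − 20.0²)/(2·0.7) = 315 m

Phase 2 (constant speed): v₀ = 29.0 m/s, a = 0 m/s².
v = v₀ + at = 29.0 + (0)(8) = 29.0 m/s
Δx = v₀t + ½at² = 29.0·8 + 0.5·0·8² = 232 m

Phase 3 (decelerating): v₀ = 29.0 m/s, a = -1.1 m/s².
v = v₀ + at → t = (0 − 29.0) / -1.1 = 26.4 s
v² = v₀² + 2aΔx → Δx = (0² − 29.0²)/(2·-1.1) = 382 m
Distance in phase 3 = 382 m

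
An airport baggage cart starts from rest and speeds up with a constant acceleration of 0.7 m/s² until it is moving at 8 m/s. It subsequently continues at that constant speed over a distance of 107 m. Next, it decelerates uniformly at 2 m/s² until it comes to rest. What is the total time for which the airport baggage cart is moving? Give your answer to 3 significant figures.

28.8 s

Phase 1 (accelerating): v₀ = 0 m/s, a = 0.7 m/s².
v = v₀ + at → t = (8 − 0) / 0.7 = 11.4 s
v² = v₀² + 2aΔx → Δx = (8² − 0²)/(2·0.7) = 45.7 m

Phase 2 (constant speed): v₀ = 8.00 m/s, a = 0 m/s².
Constant speed: t = d/v = 107/8.00 = 13.4 s

Phase 3 (decelerating): v₀ = 8.00 m/s, a = -2 m/s².
v = v₀ + at → t = (0 − 8.00) / -2 = 4.00 s
v² = v₀² + 2aΔx → Δx = (0² − 8.00²)/(2·-2) = 16.0 m
Total time = 11.4 + 13.4 + 4.00 = 28.8 s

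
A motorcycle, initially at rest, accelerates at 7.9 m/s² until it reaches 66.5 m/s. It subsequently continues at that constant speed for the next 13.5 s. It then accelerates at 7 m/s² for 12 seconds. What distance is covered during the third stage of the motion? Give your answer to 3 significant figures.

Phase 1 (accelerating): v₀ = 0 m/s, a = 7.9 m/s².
v = v₀ + at → t = (66.5 − 0) / 7.9 = 8.42 s
v² = v₀² + 2aΔx → Δx = (66.5² − 0²)/(2·7.9) = 280 m

Phase 2 (constant speed): v₀ = 66.5 m/s, a = 0 m/s².
v = v₀ + at = 66.5 + (0)(13.5) = 66.5 m/s
Δx = v₀t + ½at² = 66.5·13.5 + 0.5·0·13.5² = 898 m

Phase 3 (accelerating): v₀ = 66.5 m/s, a = 7 m/s².
v = v₀ + at = 66.5 + (7)(12) = 150 m/s
Δx = v₀t + ½at² = 66.5·12 + 0.5·7·12² = 1300 m
Distance in phase 3 = 1300 m

1300 m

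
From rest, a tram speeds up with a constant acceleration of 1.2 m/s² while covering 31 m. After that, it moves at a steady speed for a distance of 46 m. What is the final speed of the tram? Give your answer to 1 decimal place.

Phase 1 (accelerating): v₀ = 0 m/s, a = 1.2 m/s².
v² = v₀² + 2aΔx = 0² + 2·1.2·31 = 74.4 → v = 8.63 m/s
t = (v − v₀)/a = (8.63 − 0)/1.2 = 7.19 s

Phase 2 (constant speed): v₀ = 8.63 m/s, a = 0 m/s².
Constant speed: t = d/v = 46/8.63 = 5.33 s
Final speed = 8.63 m/s

8.6 m/s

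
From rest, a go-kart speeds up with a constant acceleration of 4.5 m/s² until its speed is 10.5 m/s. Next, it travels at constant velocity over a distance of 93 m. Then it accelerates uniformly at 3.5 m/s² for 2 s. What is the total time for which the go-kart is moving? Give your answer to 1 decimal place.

13.2 s

Phase 1 (accelerating): v₀ = 0 m/s, a = 4.5 m/s².
v = v₀ + at → t = (10.5 − 0) / 4.5 = 2.33 s
v² = v₀² + 2aΔx → Δx = (10.5² − 0²)/(2·4.5) = 12.2 m

Phase 2 (constant speed): v₀ = 10.5 m/s, a = 0 m/s².
Constant speed: t = d/v = 93/10.5 = 8.86 s

Phase 3 (accelerating): v₀ = 10.5 m/s, a = 3.5 m/s².
v = v₀ + at = 10.5 + (3.5)(2) = 17.5 m/s
Δx = v₀t + ½at² = 10.5·2 + 0.5·3.5·2² = 28.0 m
Total time = 2.33 + 8.86 + 2.00 = 13.2 s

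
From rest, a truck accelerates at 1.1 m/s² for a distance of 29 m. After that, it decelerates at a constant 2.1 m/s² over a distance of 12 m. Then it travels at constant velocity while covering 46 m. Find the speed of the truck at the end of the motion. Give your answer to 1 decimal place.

Phase 1 (accelerating): v₀ = 0 m/s, a = 1.1 m/s².
v² = v₀² + 2aΔx = 0² + 2·1.1·29 = 63.8 → v = 7.99 m/s
t = (v − v₀)/a = (7.99 − 0)/1.1 = 7.26 s

Phase 2 (decelerating): v₀ = 7.99 m/s, a = -2.1 m/s².
v² = v₀² + 2aΔx = 7.99² + 2·-2.1·12 = 13.4 → v = 3.66 m/s
t = (v − v₀)/a = (3.66 − 7.99)/-2.1 = 2.06 s

Phase 3 (constant speed): v₀ = 3.66 m/s, a = 0 m/s².
Constant speed: t = d/v = 46/3.66 = 12.6 s
Final speed = 3.66 m/s

3.7 m/s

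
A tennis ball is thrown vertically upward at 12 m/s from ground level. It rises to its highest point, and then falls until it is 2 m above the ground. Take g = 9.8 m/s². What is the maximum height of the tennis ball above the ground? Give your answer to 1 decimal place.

Phase 1 (rising): v₀ = 12.0 m/s, a = -9.8 m/s².
v = v₀ + at → t = (0 − 12.0) / -9.8 = 1.22 s
v² = v₀² + 2aΔx → Δx = (0² − 12.0²)/(2·-9.8) = 7.35 m
Maximum height = 7.35 m

7.3 m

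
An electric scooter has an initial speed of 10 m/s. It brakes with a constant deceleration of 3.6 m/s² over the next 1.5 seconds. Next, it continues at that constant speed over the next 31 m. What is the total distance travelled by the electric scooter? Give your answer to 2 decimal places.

Phase 1 (decelerating): v₀ = 10.0 m/s, a = -3.6 m/s².
v = v₀ + at = 10.0 + (-3.6)(1.5) = 4.60 m/s
Δx = v₀t + ½at² = 10.0·1.5 + 0.5·-3.6·1.5² = 10.9 m

Phase 2 (constant speed): v₀ = 4.60 m/s, a = 0 m/s².
Constant speed: t = d/v = 31/4.60 = 6.74 s
Total distance = 10.9 + 31.0 = 42.0 m

41.95 m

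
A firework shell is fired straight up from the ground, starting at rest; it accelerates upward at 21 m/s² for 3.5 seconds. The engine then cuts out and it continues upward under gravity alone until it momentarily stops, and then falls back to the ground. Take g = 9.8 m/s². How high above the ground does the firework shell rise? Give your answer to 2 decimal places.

404.25 m

Phase 1 (powered ascent): v₀ = 0 m/s, a = 21 m/s².
v = v₀ + at = 0 + (21)(3.5) = 73.5 m/s
Δx = v₀t + ½at² = 0·3.5 + 0.5·21·3.5² = 129 m

Phase 2 (coasting upward): v₀ = 73.5 m/s, a = -9.8 m/s².
v = v₀ + at → t = (0 − 73.5) / -9.8 = 7.50 s
v² = v₀² + 2aΔx → Δx = (0² − 73.5²)/(2·-9.8) = 276 m
Maximum height = 129 + 276 = 404 m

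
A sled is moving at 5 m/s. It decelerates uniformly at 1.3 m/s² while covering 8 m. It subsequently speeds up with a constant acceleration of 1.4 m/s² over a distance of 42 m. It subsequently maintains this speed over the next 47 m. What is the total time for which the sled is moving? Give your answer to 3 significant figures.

12.9 s

Phase 1 (decelerating): v₀ = 5.00 m/s, a = -1.3 m/s².
v² = v₀² + 2aΔx = 5.00² + 2·-1.3·8 = 4.20 → v = 2.05 m/s
t = (v − v₀)/a = (2.05 − 5.00)/-1.3 = 2.27 s

Phase 2 (accelerating): v₀ = 2.05 m/s, a = 1.4 m/s².
v² = v₀² + 2aΔx = 2.05² + 2·1.4·42 = 122 → v = 11.0 m/s
t = (v − v₀)/a = (11.0 − 2.05)/1.4 = 6.42 s

Phase 3 (constant speed): v₀ = 11.0 m/s, a = 0 m/s².
Constant speed: t = d/v = 47/11.0 = 4.26 s
Total time = 2.27 + 6.42 + 4.26 = 12.9 s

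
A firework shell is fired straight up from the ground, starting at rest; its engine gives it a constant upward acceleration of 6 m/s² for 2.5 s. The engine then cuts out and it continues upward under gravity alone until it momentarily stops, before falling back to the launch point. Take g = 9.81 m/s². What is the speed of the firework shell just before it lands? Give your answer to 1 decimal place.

24.3 m/s

Phase 1 (powered ascent): v₀ = 0 m/s, a = 6 m/s².
v = v₀ + at = 0 + (6)(2.5) = 15.0 m/s
Δx = v₀t + ½at² = 0·2.5 + 0.5·6·2.5² = 18.8 m

Phase 2 (coasting upward): v₀ = 15.0 m/s, a = -9.81 m/s².
v = v₀ + at → t = (0 − 15.0) / -9.81 = 1.53 s
v² = v₀² + 2aΔx → Δx = (0² − 15.0²)/(2·-9.81) = 11.5 m

Phase 3 (free fall): v₀ = 0 m/s, a = -9.81 m/s².
Falls 30.2 m from rest: t = √(2·30.2/9.81) = 2.48 s; v = g·t = 24.3 m/s.
Impact speed = 24.3 m/s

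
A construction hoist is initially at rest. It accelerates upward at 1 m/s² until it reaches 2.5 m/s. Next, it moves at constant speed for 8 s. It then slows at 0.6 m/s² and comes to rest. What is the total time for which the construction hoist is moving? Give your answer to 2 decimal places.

Phase 1 (accelerating): v₀ = 0 m/s, a = 1 m/s².
v = v₀ + at → t = (2.5 − 0) / 1 = 2.50 s
v² = v₀² + 2aΔx → Δx = (2.5² − 0²)/(2·1) = 3.12 m

Phase 2 (constant speed): v₀ = 2.50 m/s, a = 0 m/s².
v = v₀ + at = 2.50 + (0)(8) = 2.50 m/s
Δx = v₀t + ½at² = 2.50·8 + 0.5·0·8² = 20.0 m

Phase 3 (decelerating): v₀ = 2.50 m/s, a = -0.6 m/s².
v = v₀ + at → t = (0 − 2.50) / -0.6 = 4.17 s
v² = v₀² + 2aΔx → Δx = (0² − 2.50²)/(2·-0.6) = 5.21 m
Total time = 2.50 + 8.00 + 4.17 = 14.7 s

14.67 s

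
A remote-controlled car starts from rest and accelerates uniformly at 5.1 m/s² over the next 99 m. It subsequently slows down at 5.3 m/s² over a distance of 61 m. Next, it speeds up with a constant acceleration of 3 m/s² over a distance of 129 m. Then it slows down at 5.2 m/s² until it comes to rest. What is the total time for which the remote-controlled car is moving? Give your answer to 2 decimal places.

20.00 s

Phase 1 (accelerating): v₀ = 0 m/s, a = 5.1 m/s².
v² = v₀² + 2aΔx = 0² + 2·5.1·99 = 1010 → v = 31.8 m/s
t = (v − v₀)/a = (31.8 − 0)/5.1 = 6.23 s

Phase 2 (decelerating): v₀ = 31.8 m/s, a = -5.3 m/s².
v² = v₀² + 2aΔx = 31.8² + 2·-5.3·61 = 363 → v = 19.1 m/s
t = (v − v₀)/a = (19.1 − 31.8)/-5.3 = 2.40 s

Phase 3 (accelerating): v₀ = 19.1 m/s, a = 3 m/s².
v² = v₀² + 2aΔx = 19.1² + 2·3·129 = 1140 → v = 33.7 m/s
t = (v − v₀)/a = (33.7 − 19.1)/3 = 4.89 s

Phase 4 (decelerating): v₀ = 33.7 m/s, a = -5.2 m/s².
v = v₀ + at → t = (0 − 33.7) / -5.2 = 6.49 s
v² = v₀² + 2aΔx → Δx = (0² − 33.7²)/(2·-5.2) = 109 m
Total time = 6.23 + 2.40 + 4.89 + 6.49 = 20.0 s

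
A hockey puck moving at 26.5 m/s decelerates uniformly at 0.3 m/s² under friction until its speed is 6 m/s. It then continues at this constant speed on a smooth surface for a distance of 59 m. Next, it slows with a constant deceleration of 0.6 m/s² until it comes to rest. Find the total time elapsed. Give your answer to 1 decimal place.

Phase 1 (decelerating): v₀ = 26.5 m/s, a = -0.3 m/s².
v = v₀ + at → t = (6 − 26.5) / -0.3 = 68.3 s
v² = v₀² + 2aΔx → Δx = (6² − 26.5²)/(2·-0.3) = 1110 m

Phase 2 (constant speed): v₀ = 6.00 m/s, a = 0 m/s².
Constant speed: t = d/v = 59/6.00 = 9.83 s

Phase 3 (decelerating): v₀ = 6.00 m/s, a = -0.6 m/s².
v = v₀ + at → t = (0 − 6.00) / -0.6 = 10.0 s
v² = v₀² + 2aΔx → Δx = (0² − 6.00²)/(2·-0.6) = 30.0 m
Total time = 68.3 + 9.83 + 10.0 = 88.2 s

88.2 s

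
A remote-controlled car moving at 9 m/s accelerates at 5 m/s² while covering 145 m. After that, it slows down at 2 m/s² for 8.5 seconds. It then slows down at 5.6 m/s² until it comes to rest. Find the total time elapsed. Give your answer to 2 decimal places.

Phase 1 (accelerating): v₀ = 9.00 m/s, a = 5 m/s².
v² = v₀² + 2aΔx = 9.00² + 2·5·145 = 1530 → v = 39.1 m/s
t = (v − v₀)/a = (39.1 − 9.00)/5 = 6.03 s

Phase 2 (decelerating): v₀ = 39.1 m/s, a = -2 m/s².
v = v₀ + at = 39.1 + (-2)(8.5) = 22.1 m/s
Δx = v₀t + ½at² = 39.1·8.5 + 0.5·-2·8.5² = 260 m

Phase 3 (decelerating): v₀ = 22.1 m/s, a = -5.6 m/s².
v = v₀ + at → t = (0 − 22.1) / -5.6 = 3.95 s
v² = v₀² + 2aΔx → Δx = (0² − 22.1²)/(2·-5.6) = 43.7 m
Total time = 6.03 + 8.50 + 3.95 = 18.5 s

18.48 s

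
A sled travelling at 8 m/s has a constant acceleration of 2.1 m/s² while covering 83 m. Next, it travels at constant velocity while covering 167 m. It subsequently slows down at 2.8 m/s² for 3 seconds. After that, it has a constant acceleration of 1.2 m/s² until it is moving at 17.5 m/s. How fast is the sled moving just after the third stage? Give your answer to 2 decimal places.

Phase 1 (accelerating): v₀ = 8.00 m/s, a = 2.1 m/s².
v² = v₀² + 2aΔx = 8.00² + 2·2.1·83 = 413 → v = 20.3 m/s
t = (v − v₀)/a = (20.3 − 8.00)/2.1 = 5.86 s

Phase 2 (constant speed): v₀ = 20.3 m/s, a = 0 m/s².
Constant speed: t = d/v = 167/20.3 = 8.22 s

Phase 3 (decelerating): v₀ = 20.3 m/s, a = -2.8 m/s².
v = v₀ + at = 20.3 + (-2.8)(3) = 11.9 m/s
Δx = v₀t + ½at² = 20.3·3 + 0.5·-2.8·3² = 48.3 m
Speed at end of phase 3 = 11.9 m/s

11.91 m/s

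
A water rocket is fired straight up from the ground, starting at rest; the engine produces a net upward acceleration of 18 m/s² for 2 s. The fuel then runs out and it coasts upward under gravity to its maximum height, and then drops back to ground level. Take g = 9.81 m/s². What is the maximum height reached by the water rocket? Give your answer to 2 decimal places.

102.06 m

Phase 1 (powered ascent): v₀ = 0 m/s, a = 18 m/s².
v = v₀ + at = 0 + (18)(2) = 36.0 m/s
Δx = v₀t + ½at² = 0·2 + 0.5·18·2² = 36.0 m

Phase 2 (coasting upward): v₀ = 36.0 m/s, a = -9.81 m/s².
v = v₀ + at → t = (0 − 36.0) / -9.81 = 3.67 s
v² = v₀² + 2aΔx → Δx = (0² − 36.0²)/(2·-9.81) = 66.1 m
Maximum height = 36.0 + 66.1 = 102 m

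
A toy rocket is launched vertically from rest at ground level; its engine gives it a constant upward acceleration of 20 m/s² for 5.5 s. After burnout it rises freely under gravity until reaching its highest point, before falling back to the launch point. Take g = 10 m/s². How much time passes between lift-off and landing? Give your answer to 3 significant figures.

Phase 1 (powered ascent): v₀ = 0 m/s, a = 20 m/s².
v = v₀ + at = 0 + (20)(5.5) = 110 m/s
Δx = v₀t + ½at² = 0·5.5 + 0.5·20·5.5² = 302 m

Phase 2 (coasting upward): v₀ = 110 m/s, a = -10 m/s².
v = v₀ + at → t = (0 − 110) / -10 = 11.0 s
v² = v₀² + 2aΔx → Δx = (0² − 110²)/(2·-10) = 605 m

Phase 3 (free fall): v₀ = 0 m/s, a = -10 m/s².
Falls 908 m from rest: t = √(2·908/10) = 13.5 s; v = g·t = 135 m/s.
Total time = 5.50 + 11.0 + 13.5 = 30.0 s

30.0 s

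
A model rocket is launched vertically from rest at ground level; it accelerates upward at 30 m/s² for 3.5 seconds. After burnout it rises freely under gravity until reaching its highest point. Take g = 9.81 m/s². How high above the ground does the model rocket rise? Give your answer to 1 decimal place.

745.7 m

Phase 1 (powered ascent): v₀ = 0 m/s, a = 30 m/s².
v = v₀ + at = 0 + (30)(3.5) = 105 m/s
Δx = v₀t + ½at² = 0·3.5 + 0.5·30·3.5² = 184 m

Phase 2 (coasting upward): v₀ = 105 m/s, a = -9.81 m/s².
v = v₀ + at → t = (0 − 105) / -9.81 = 10.7 s
v² = v₀² + 2aΔx → Δx = (0² − 105²)/(2·-9.81) = 562 m
Maximum height = 184 + 562 = 746 m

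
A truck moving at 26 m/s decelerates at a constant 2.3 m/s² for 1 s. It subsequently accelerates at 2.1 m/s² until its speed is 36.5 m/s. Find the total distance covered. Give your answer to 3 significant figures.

Phase 1 (decelerating): v₀ = 26.0 m/s, a = -2.3 m/s².
v = v₀ + at = 26.0 + (-2.3)(1) = 23.7 m/s
Δx = v₀t + ½at² = 26.0·1 + 0.5·-2.3·1² = 24.9 m

Phase 2 (accelerating): v₀ = 23.7 m/s, a = 2.1 m/s².
v = v₀ + at → t = (36.5 − 23.7) / 2.1 = 6.10 s
v² = v₀² + 2aΔx → Δx = (36.5² − 23.7²)/(2·2.1) = 183 m
Total distance = 24.9 + 183 = 208 m

208 m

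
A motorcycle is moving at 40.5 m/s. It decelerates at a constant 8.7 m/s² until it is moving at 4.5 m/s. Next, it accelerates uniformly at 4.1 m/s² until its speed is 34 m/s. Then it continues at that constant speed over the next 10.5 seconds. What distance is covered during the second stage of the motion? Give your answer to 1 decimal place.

Phase 1 (decelerating): v₀ = 40.5 m/s, a = -8.7 m/s².
v = v₀ + at → t = (4.5 − 40.5) / -8.7 = 4.14 s
v² = v₀² + 2aΔx → Δx = (4.5² − 40.5²)/(2·-8.7) = 93.1 m

Phase 2 (accelerating): v₀ = 4.50 m/s, a = 4.1 m/s².
v = v₀ + at → t = (34 − 4.50) / 4.1 = 7.20 s
v² = v₀² + 2aΔx → Δx = (34² − 4.50²)/(2·4.1) = 139 m
Distance in phase 2 = 139 m

138.5 m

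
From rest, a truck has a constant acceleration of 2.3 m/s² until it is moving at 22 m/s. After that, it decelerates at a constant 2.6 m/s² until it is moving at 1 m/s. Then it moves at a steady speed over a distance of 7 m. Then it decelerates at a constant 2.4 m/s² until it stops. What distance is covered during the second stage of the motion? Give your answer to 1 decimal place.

92.9 m

Phase 1 (accelerating): v₀ = 0 m/s, a = 2.3 m/s².
v = v₀ + at → t = (22 − 0) / 2.3 = 9.57 s
v² = v₀² + 2aΔx → Δx = (22² − 0²)/(2·2.3) = 105 m

Phase 2 (decelerating): v₀ = 22.0 m/s, a = -2.6 m/s².
v = v₀ + at → t = (1 − 22.0) / -2.6 = 8.08 s
v² = v₀² + 2aΔx → Δx = (1² − 22.0²)/(2·-2.6) = 92.9 m
Distance in phase 2 = 92.9 m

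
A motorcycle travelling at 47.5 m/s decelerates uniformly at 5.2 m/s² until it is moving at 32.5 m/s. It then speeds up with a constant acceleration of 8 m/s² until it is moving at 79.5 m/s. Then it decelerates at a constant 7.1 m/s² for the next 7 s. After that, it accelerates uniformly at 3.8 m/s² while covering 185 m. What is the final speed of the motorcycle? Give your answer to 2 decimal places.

47.90 m/s

Phase 1 (decelerating): v₀ = 47.5 m/s, a = -5.2 m/s².
v = v₀ + at → t = (32.5 − 47.5) / -5.2 = 2.88 s
v² = v₀² + 2aΔx → Δx = (32.5² − 47.5²)/(2·-5.2) = 115 m

Phase 2 (accelerating): v₀ = 32.5 m/s, a = 8 m/s².
v = v₀ + at → t = (79.5 − 32.5) / 8 = 5.88 s
v² = v₀² + 2aΔx → Δx = (79.5² − 32.5²)/(2·8) = 329 m

Phase 3 (decelerating): v₀ = 79.5 m/s, a = -7.1 m/s².
v = v₀ + at = 79.5 + (-7.1)(7) = 29.8 m/s
Δx = v₀t + ½at² = 79.5·7 + 0.5·-7.1·7² = 383 m

Phase 4 (accelerating): v₀ = 29.8 m/s, a = 3.8 m/s².
v² = v₀² + 2aΔx = 29.8² + 2·3.8·185 = 2290 → v = 47.9 m/s
t = (v − v₀)/a = (47.9 − 29.8)/3.8 = 4.76 s
Final speed = 47.9 m/s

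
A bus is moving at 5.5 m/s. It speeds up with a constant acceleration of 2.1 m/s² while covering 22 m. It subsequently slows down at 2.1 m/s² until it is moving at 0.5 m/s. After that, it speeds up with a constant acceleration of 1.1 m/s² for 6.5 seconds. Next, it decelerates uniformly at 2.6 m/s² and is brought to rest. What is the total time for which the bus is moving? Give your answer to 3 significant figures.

Phase 1 (accelerating): v₀ = 5.50 m/s, a = 2.1 m/s².
v² = v₀² + 2aΔx = 5.50² + 2·2.1·22 = 123 → v = 11.1 m/s
t = (v − v₀)/a = (11.1 − 5.50)/2.1 = 2.65 s

Phase 2 (decelerating): v₀ = 11.1 m/s, a = -2.1 m/s².
v = v₀ + at → t = (0.5 − 11.1) / -2.1 = 5.04 s
v² = v₀² + 2aΔx → Δx = (0.5² − 11.1²)/(2·-2.1) = 29.1 m

Phase 3 (accelerating): v₀ = 0.500 m/s, a = 1.1 m/s².
v = v₀ + at = 0.500 + (1.1)(6.5) = 7.65 m/s
Δx = v₀t + ½at² = 0.500·6.5 + 0.5·1.1·6.5² = 26.5 m

Phase 4 (decelerating): v₀ = 7.65 m/s, a = -2.6 m/s².
v = v₀ + at → t = (0 − 7.65) / -2.6 = 2.94 s
v² = v₀² + 2aΔx → Δx = (0² − 7.65²)/(2·-2.6) = 11.3 m
Total time = 2.65 + 5.04 + 6.50 + 2.94 = 17.1 s

17.1 s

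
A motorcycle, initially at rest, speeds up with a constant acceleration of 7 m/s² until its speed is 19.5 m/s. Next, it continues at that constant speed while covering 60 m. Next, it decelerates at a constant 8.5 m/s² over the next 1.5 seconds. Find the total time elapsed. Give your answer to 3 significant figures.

7.36 s

Phase 1 (accelerating): v₀ = 0 m/s, a = 7 m/s².
v = v₀ + at → t = (19.5 − 0) / 7 = 2.79 s
v² = v₀² + 2aΔx → Δx = (19.5² − 0²)/(2·7) = 27.2 m

Phase 2 (constant speed): v₀ = 19.5 m/s, a = 0 m/s².
Constant speed: t = d/v = 60/19.5 = 3.08 s

Phase 3 (decelerating): v₀ = 19.5 m/s, a = -8.5 m/s².
v = v₀ + at = 19.5 + (-8.5)(1.5) = 6.75 m/s
Δx = v₀t + ½at² = 19.5·1.5 + 0.5·-8.5·1.5² = 19.7 m
Total time = 2.79 + 3.08 + 1.50 = 7.36 s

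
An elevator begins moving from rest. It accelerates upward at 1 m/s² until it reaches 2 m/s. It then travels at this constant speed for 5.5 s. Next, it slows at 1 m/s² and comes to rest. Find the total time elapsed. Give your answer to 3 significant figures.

Phase 1 (accelerating): v₀ = 0 m/s, a = 1 m/s².
v = v₀ + at → t = (2 − 0) / 1 = 2.00 s
v² = v₀² + 2aΔx → Δx = (2² − 0²)/(2·1) = 2.00 m

Phase 2 (constant speed): v₀ = 2.00 m/s, a = 0 m/s².
v = v₀ + at = 2.00 + (0)(5.5) = 2.00 m/s
Δx = v₀t + ½at² = 2.00·5.5 + 0.5·0·5.5² = 11.0 m

Phase 3 (decelerating): v₀ = 2.00 m/s, a = -1 m/s².
v = v₀ + at → t = (0 − 2.00) / -1 = 2.00 s
v² = v₀² + 2aΔx → Δx = (0² − 2.00²)/(2·-1) = 2.00 m
Total time = 2.00 + 5.50 + 2.00 = 9.50 s

9.50 s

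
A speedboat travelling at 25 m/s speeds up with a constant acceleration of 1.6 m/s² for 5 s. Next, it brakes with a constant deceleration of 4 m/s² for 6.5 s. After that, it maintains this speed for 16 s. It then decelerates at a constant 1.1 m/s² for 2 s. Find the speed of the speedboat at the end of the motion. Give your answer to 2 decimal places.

Phase 1 (accelerating): v₀ = 25.0 m/s, a = 1.6 m/s².
v = v₀ + at = 25.0 + (1.6)(5) = 33.0 m/s
Δx = v₀t + ½at² = 25.0·5 + 0.5·1.6·5² = 145 m

Phase 2 (decelerating): v₀ = 33.0 m/s, a = -4 m/s².
v = v₀ + at = 33.0 + (-4)(6.5) = 7.00 m/s
Δx = v₀t + ½at² = 33.0·6.5 + 0.5·-4·6.5² = 130 m

Phase 3 (constant speed): v₀ = 7.00 m/s, a = 0 m/s².
v = v₀ + at = 7.00 + (0)(16) = 7.00 m/s
Δx = v₀t + ½at² = 7.00·16 + 0.5·0·16² = 112 m

Phase 4 (decelerating): v₀ = 7.00 m/s, a = -1.1 m/s².
v = v₀ + at = 7.00 + (-1.1)(2) = 4.80 m/s
Δx = v₀t + ½at² = 7.00·2 + 0.5·-1.1·2² = 11.8 m
Final speed = 4.80 m/s

4.80 m/s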